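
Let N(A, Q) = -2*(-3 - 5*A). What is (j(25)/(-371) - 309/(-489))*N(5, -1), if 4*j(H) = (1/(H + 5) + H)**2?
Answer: 45634637/3887550 ≈ 11.739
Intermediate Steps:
j(H) = (H + 1/(5 + H))**2/4 (j(H) = (1/(H + 5) + H)**2/4 = (1/(5 + H) + H)**2/4 = (H + 1/(5 + H))**2/4)
N(A, Q) = 6 + 10*A
(j(25)/(-371) - 309/(-489))*N(5, -1) = (((1 + 25**2 + 5*25)**2/(4*(5 + 25)**2))/(-371) - 309/(-489))*(6 + 10*5) = (((1/4)*(1 + 625 + 125)**2/30**2)*(-1/371) - 309*(-1/489))*(6 + 50) = (((1/4)*(1/900)*751**2)*(-1/371) + 103/163)*56 = (((1/4)*(1/900)*564001)*(-1/371) + 103/163)*56 = ((564001/3600)*(-1/371) + 103/163)*56 = (-564001/1335600 + 103/163)*56 = (45634637/217702800)*56 = 45634637/3887550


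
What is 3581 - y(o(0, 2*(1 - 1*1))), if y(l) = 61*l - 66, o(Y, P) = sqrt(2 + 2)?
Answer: 3525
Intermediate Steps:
o(Y, P) = 2 (o(Y, P) = sqrt(4) = 2)
y(l) = -66 + 61*l
3581 - y(o(0, 2*(1 - 1*1))) = 3581 - (-66 + 61*2) = 3581 - (-66 + 122) = 3581 - 1*56 = 3581 - 56 = 3525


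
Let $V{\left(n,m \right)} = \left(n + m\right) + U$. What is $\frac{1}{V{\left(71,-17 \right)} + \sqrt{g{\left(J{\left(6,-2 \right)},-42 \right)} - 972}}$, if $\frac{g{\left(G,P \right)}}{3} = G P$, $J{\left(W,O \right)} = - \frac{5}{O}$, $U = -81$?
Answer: $- \frac{3}{224} - \frac{i \sqrt{143}}{672} \approx -0.013393 - 0.017795 i$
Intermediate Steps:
$V{\left(n,m \right)} = -81 + m + n$ ($V{\left(n,m \right)} = \left(n + m\right) - 81 = \left(m + n\right) - 81 = -81 + m + n$)
$g{\left(G,P \right)} = 3 G P$
$\frac{1}{V{\left(71,-17 \right)} + \sqrt{g{\left(J{\left(6,-2 \right)},-42 \right)} - 972}} = \frac{1}{\left(-81 - 17 + 71\right) + \sqrt{3 \left(- \frac{5}{-2}\right) \left(-42\right) - 972}} = \frac{1}{-27 + \sqrt{3 \left(\left(-5\right) \left(- \frac{1}{2}\right)\right) \left(-42\right) - 972}} = \frac{1}{-27 + \sqrt{3 \cdot \frac{5}{2} \left(-42\right) - 972}} = \frac{1}{-27 + \sqrt{-315 - 972}} = \frac{1}{-27 + \sqrt{-1287}} = \frac{1}{-27 + 3 i \sqrt{143}}$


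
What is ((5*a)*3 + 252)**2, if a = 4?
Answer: 97344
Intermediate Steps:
((5*a)*3 + 252)**2 = ((5*4)*3 + 252)**2 = (20*3 + 252)**2 = (60 + 252)**2 = 312**2 = 97344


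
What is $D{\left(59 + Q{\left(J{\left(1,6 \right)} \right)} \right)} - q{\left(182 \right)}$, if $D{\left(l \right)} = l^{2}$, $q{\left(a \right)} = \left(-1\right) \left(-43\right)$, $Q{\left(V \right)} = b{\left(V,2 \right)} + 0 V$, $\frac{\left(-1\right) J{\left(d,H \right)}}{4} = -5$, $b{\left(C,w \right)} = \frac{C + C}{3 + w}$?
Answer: $4446$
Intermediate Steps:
$b{\left(C,w \right)} = \frac{2 C}{3 + w}$
$J{\left(d,H \right)} = 20$ ($J{\left(d,H \right)} = \left(-4\right) \left(-5\right) = 20$)
$Q{\left(V \right)} = \frac{2 V}{5}$ ($Q{\left(V \right)} = \frac{2 V}{3 + 2} + 0 V = \frac{2 V}{5} + 0 = \frac{2 V}{5}$)
$q{\left(a \right)} = 43$
$D{\left(59 + Q{\left(J{\left(1,6 \right)} \right)} \right)} - q{\left(182 \right)} = \left(59 + \frac{2}{5} \cdot 20\right)^{2} - 43 = \left(59 + 8\right)^{2} - 43 = 67^{2} - 43 = 4489 - 43 = 4446$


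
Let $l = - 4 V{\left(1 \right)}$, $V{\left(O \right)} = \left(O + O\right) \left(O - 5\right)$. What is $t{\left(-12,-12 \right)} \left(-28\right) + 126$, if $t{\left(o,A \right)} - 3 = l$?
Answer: $-854$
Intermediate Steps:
$V{\left(O \right)} = 2 O \left(-5 + O\right)$
$l = 32$ ($l = - 4 \cdot 2 \cdot 1 \left(-5 + 1\right) = - 4 \cdot 2 \cdot 1 \left(-4\right) = \left(-4\right) \left(-8\right) = 32$)
$t{\left(o,A \right)} = 35$ ($t{\left(o,A \right)} = 3 + 32 = 35$)
$t{\left(-12,-12 \right)} \left(-28\right) + 126 = 35 \left(-28\right) + 126 = -980 + 126 = -854$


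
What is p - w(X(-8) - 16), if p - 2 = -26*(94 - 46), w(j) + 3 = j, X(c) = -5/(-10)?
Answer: -2455/2 ≈ -1227.5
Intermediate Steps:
X(c) = 1/2 (X(c) = -5*(-1/10) = 1/2)
w(j) = -3 + j
p = -1246 (p = 2 - 26*(94 - 46) = 2 - 26*48 = 2 - 1248 = -1246)
p - w(X(-8) - 16) = -1246 - (-3 + (1/2 - 16)) = -1246 - (-3 - 31/2) = -1246 - 1*(-37/2) = -1246 + 37/2 = -2455/2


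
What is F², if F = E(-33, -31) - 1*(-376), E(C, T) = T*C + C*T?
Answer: 5866084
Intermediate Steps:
E(C, T) = 2*C*T (E(C, T) = C*T + C*T = 2*C*T)
F = 2422 (F = 2*(-33)*(-31) - 1*(-376) = 2046 + 376 = 2422)
F² = 2422² = 5866084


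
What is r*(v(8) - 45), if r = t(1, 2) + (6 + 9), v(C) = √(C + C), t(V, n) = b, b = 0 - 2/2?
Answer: -574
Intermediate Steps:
b = -1 (b = 0 - 2/2 = 0 - 1*1 = 0 - 1 = -1)
t(V, n) = -1
v(C) = √2*√C (v(C) = √(2*C) = √2*√C)
r = 14 (r = -1 + (6 + 9) = -1 + 15 = 14)
r*(v(8) - 45) = 14*(√2*√8 - 45) = 14*(√2*(2*√2) - 45) = 14*(4 - 45) = 14*(-41) = -574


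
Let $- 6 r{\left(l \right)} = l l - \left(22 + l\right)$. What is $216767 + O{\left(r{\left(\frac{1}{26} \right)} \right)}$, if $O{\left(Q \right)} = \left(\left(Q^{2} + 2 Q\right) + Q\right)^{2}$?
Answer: $\frac{58828353936714909457}{270639875690496} \approx 2.1737 \cdot 10^{5}$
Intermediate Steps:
$r{\left(l \right)} = \frac{11}{3} - \frac{l^{2}}{6} + \frac{l}{6}$ ($r{\left(l \right)} = - \frac{l l - \left(22 + l\right)}{6} = - \frac{l^{2} - \left(22 + l\right)}{6} = - \frac{-22 + l^{2} - l}{6} = \frac{11}{3} - \frac{l^{2}}{6} + \frac{l}{6}$)
$O{\left(Q \right)} = \left(Q^{2} + 3 Q\right)^{2}$
$216767 + O{\left(r{\left(\frac{1}{26} \right)} \right)} = 216767 + \left(\frac{11}{3} - \frac{\left(\frac{1}{26}\right)^{2}}{6} + \frac{1}{6 \cdot 26}\right)^{2} \left(3 + \left(\frac{11}{3} - \frac{\left(\frac{1}{26}\right)^{2}}{6} + \frac{1}{6 \cdot 26}\right)\right)^{2} = 216767 + \left(\frac{11}{3} - \frac{1}{6 \cdot 676} + \frac{1}{6} \cdot \frac{1}{26}\right)^{2} \left(3 + \left(\frac{11}{3} - \frac{1}{6 \cdot 676} + \frac{1}{6} \cdot \frac{1}{26}\right)\right)^{2} = 216767 + \left(\frac{11}{3} - \frac{1}{4056} + \frac{1}{156}\right)^{2} \left(3 + \left(\frac{11}{3} - \frac{1}{4056} + \frac{1}{156}\right)\right)^{2} = 216767 + \left(\frac{14897}{4056}\right)^{2} \left(3 + \frac{14897}{4056}\right)^{2} = 216767 + \frac{221920609 \left(\frac{27065}{4056}\right)^{2}}{16451136} = 216767 + \frac{221920609}{16451136} \cdot \frac{732514225}{16451136} = 216767 + \frac{162560002913163025}{270639875690496} = \frac{58828353936714909457}{270639875690496}$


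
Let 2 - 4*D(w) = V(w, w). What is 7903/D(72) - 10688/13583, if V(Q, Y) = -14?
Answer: 107303697/54332 ≈ 1975.0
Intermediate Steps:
D(w) = 4 (D(w) = ½ - ¼*(-14) = ½ + 7/2 = 4)
7903/D(72) - 10688/13583 = 7903/4 - 10688/13583 = 107303697/54332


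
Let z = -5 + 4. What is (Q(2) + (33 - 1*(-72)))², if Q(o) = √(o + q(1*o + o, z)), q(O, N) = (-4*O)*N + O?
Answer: (105 + √22)² ≈ 12032.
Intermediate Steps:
z = -1
q(O, N) = O - 4*N*O (q(O, N) = -4*N*O + O = O - 4*N*O)
Q(o) = √11*√o (Q(o) = √(o + (1*o + o)*(1 - 4*(-1))) = √(o + (o + o)*(1 + 4)) = √(o + (2*o)*5) = √(o + 10*o) = √(11*o) = √11*√o)
(Q(2) + (33 - 1*(-72)))² = (√11*√2 + (33 - 1*(-72)))² = (√22 + (33 + 72))² = (√22 + 105)² = (105 + √22)²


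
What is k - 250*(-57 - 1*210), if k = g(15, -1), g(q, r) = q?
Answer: 66765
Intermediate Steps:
k = 15
k - 250*(-57 - 1*210) = 15 - 250*(-57 - 1*210) = 15 - 250*(-57 - 210) = 15 - 250*(-267) = 15 + 66750 = 66765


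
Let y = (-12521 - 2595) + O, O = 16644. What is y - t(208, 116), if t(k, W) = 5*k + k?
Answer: 280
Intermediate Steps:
t(k, W) = 6*k
y = 1528 (y = (-12521 - 2595) + 16644 = -15116 + 16644 = 1528)
y - t(208, 116) = 1528 - 6*208 = 1528 - 1*1248 = 1528 - 1248 = 280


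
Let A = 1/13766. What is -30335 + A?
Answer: -417591609/13766 ≈ -30335.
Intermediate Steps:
A = 1/13766 ≈ 7.2643e-5
-30335 + A = -30335 + 1/13766 = -417591609/13766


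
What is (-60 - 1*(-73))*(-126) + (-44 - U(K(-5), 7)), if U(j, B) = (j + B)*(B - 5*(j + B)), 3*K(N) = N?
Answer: -14194/9 ≈ -1577.1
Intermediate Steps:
K(N) = N/3
U(j, B) = (B + j)*(-5*j - 4*B) (U(j, B) = (B + j)*(B - 5*(B + j)) = (B + j)*(B + (-5*B - 5*j)) = (B + j)*(-5*j - 4*B))
(-60 - 1*(-73))*(-126) + (-44 - U(K(-5), 7)) = (-60 - 1*(-73))*(-126) + (-44 - (-5*((⅓)*(-5))² - 4*7² - 9*7*(⅓)*(-5))) = (-60 + 73)*(-126) + (-44 - (-5*(-5/3)² - 4*49 - 9*7*(-5/3))) = 13*(-126) + (-44 - (-5*25/9 - 196 + 105)) = -1638 + (-44 - (-125/9 - 196 + 105)) = -1638 + (-44 - 1*(-944/9)) = -1638 + (-44 + 944/9) = -1638 + 548/9 = -14194/9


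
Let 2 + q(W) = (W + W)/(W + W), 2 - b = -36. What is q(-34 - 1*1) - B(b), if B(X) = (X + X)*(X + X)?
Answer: -5777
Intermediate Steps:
b = 38 (b = 2 - 1*(-36) = 2 + 36 = 38)
q(W) = -1 (q(W) = -2 + (W + W)/(W + W) = -2 + (2*W)/((2*W)) = -2 + (2*W)*(1/(2*W)) = -2 + 1 = -1)
B(X) = 4*X**2 (B(X) = (2*X)*(2*X) = 4*X**2)
q(-34 - 1*1) - B(b) = -1 - 4*38**2 = -1 - 4*1444 = -1 - 1*5776 = -1 - 5776 = -5777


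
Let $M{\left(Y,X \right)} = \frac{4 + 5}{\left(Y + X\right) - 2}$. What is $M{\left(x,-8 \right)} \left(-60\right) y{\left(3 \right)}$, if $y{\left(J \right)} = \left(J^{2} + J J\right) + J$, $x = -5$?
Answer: $756$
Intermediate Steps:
$y{\left(J \right)} = J + 2 J^{2}$ ($y{\left(J \right)} = \left(J^{2} + J^{2}\right) + J = 2 J^{2} + J = J + 2 J^{2}$)
$M{\left(Y,X \right)} = \frac{9}{-2 + X + Y}$ ($M{\left(Y,X \right)} = \frac{9}{\left(X + Y\right) - 2} = \frac{9}{-2 + X + Y}$)
$M{\left(x,-8 \right)} \left(-60\right) y{\left(3 \right)} = \frac{9}{-2 - 8 - 5} \left(-60\right) 3 \left(1 + 2 \cdot 3\right) = \frac{9}{-15} \left(-60\right) 3 \left(1 + 6\right) = 9 \left(- \frac{1}{15}\right) \left(-60\right) 3 \cdot 7 = \left(- \frac{3}{5}\right) \left(-60\right) 21 = 36 \cdot 21 = 756$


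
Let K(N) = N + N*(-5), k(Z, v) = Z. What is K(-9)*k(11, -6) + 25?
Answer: 421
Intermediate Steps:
K(N) = -4*N (K(N) = N - 5*N = -4*N)
K(-9)*k(11, -6) + 25 = -4*(-9)*11 + 25 = 36*11 + 25 = 396 + 25 = 421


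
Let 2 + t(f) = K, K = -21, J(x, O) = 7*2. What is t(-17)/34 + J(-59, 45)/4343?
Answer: -99413/147662 ≈ -0.67325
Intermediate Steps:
J(x, O) = 14
t(f) = -23 (t(f) = -2 - 21 = -23)
t(-17)/34 + J(-59, 45)/4343 = -23/34 + 14/4343 = -99413/147662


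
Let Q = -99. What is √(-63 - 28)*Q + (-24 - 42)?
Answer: -66 - 99*I*√91 ≈ -66.0 - 944.4*I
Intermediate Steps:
√(-63 - 28)*Q + (-24 - 42) = √(-63 - 28)*(-99) + (-24 - 42) = √(-91)*(-99) - 66 = (I*√91)*(-99) - 66 = -99*I*√91 - 66 = -66 - 99*I*√91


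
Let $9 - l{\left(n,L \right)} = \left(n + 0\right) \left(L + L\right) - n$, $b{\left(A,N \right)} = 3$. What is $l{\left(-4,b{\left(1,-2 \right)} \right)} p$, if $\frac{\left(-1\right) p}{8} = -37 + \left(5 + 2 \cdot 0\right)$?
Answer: $7424$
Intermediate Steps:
$l{\left(n,L \right)} = 9 + n - 2 L n$ ($l{\left(n,L \right)} = 9 - \left(\left(n + 0\right) \left(L + L\right) - n\right) = 9 - \left(n 2 L - n\right) = 9 - \left(2 L n - n\right) = 9 - \left(- n + 2 L n\right) = 9 + n - 2 L n$)
$p = 256$ ($p = - 8 \left(-37 + \left(5 + 2 \cdot 0\right)\right) = - 8 \left(-37 + \left(5 + 0\right)\right) = - 8 \left(-37 + 5\right) = \left(-8\right) \left(-32\right) = 256$)
$l{\left(-4,b{\left(1,-2 \right)} \right)} p = \left(9 - 4 - 6 \left(-4\right)\right) 256 = \left(9 - 4 + 24\right) 256 = 29 \cdot 256 = 7424$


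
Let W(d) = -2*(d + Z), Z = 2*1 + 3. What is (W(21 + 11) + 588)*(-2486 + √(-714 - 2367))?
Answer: -1277804 + 514*I*√3081 ≈ -1.2778e+6 + 28530.0*I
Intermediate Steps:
Z = 5 (Z = 2 + 3 = 5)
W(d) = -10 - 2*d (W(d) = -2*(d + 5) = -2*(5 + d) = -10 - 2*d)
(W(21 + 11) + 588)*(-2486 + √(-714 - 2367)) = ((-10 - 2*(21 + 11)) + 588)*(-2486 + √(-714 - 2367)) = ((-10 - 2*32) + 588)*(-2486 + √(-3081)) = ((-10 - 64) + 588)*(-2486 + I*√3081) = (-74 + 588)*(-2486 + I*√3081) = 514*(-2486 + I*√3081) = -1277804 + 514*I*√3081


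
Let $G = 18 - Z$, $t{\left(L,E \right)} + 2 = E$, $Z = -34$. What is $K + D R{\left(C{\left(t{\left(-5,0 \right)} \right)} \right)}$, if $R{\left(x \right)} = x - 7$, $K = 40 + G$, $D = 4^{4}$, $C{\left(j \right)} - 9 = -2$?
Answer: $92$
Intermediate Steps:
$t{\left(L,E \right)} = -2 + E$
$G = 52$ ($G = 18 - -34 = 18 + 34 = 52$)
$C{\left(j \right)} = 7$ ($C{\left(j \right)} = 9 - 2 = 7$)
$D = 256$
$K = 92$ ($K = 40 + 52 = 92$)
$R{\left(x \right)} = -7 + x$
$K + D R{\left(C{\left(t{\left(-5,0 \right)} \right)} \right)} = 92 + 256 \left(-7 + 7\right) = 92 + 256 \cdot 0 = 92 + 0 = 92$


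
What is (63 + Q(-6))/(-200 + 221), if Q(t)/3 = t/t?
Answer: 22/7 ≈ 3.1429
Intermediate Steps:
Q(t) = 3 (Q(t) = 3*(t/t) = 3*1 = 3)
(63 + Q(-6))/(-200 + 221) = (63 + 3)/(-200 + 221) = 66/21 = 66*(1/21) = 22/7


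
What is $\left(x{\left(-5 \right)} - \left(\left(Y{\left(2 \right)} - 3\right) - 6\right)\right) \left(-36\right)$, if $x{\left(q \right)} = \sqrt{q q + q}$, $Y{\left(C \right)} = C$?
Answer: $-252 - 72 \sqrt{5} \approx -413.0$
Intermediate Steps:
$x{\left(q \right)} = \sqrt{q + q^{2}}$ ($x{\left(q \right)} = \sqrt{q^{2} + q} = \sqrt{q + q^{2}}$)
$\left(x{\left(-5 \right)} - \left(\left(Y{\left(2 \right)} - 3\right) - 6\right)\right) \left(-36\right) = \left(\sqrt{- 5 \left(1 - 5\right)} - \left(\left(2 - 3\right) - 6\right)\right) \left(-36\right) = \left(\sqrt{\left(-5\right) \left(-4\right)} - \left(-1 - 6\right)\right) \left(-36\right) = \left(\sqrt{20} - -7\right) \left(-36\right) = \left(2 \sqrt{5} + 7\right) \left(-36\right) = \left(7 + 2 \sqrt{5}\right) \left(-36\right) = -252 - 72 \sqrt{5}$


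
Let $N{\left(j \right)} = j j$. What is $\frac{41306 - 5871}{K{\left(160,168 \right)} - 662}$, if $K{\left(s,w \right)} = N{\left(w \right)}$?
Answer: $\frac{35435}{27562} \approx 1.2856$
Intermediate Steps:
$N{\left(j \right)} = j^{2}$
$K{\left(s,w \right)} = w^{2}$
$\frac{41306 - 5871}{K{\left(160,168 \right)} - 662} = \frac{41306 - 5871}{168^{2} - 662} = \frac{35435}{28224 - 662} = \frac{35435}{27562}$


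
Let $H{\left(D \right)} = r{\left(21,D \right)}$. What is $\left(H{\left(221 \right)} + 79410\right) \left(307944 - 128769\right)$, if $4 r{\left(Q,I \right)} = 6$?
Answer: $\frac{28457111025}{2} \approx 1.4229 \cdot 10^{10}$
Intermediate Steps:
$r{\left(Q,I \right)} = \frac{3}{2}$ ($r{\left(Q,I \right)} = \frac{1}{4} \cdot 6 = \frac{3}{2}$)
$H{\left(D \right)} = \frac{3}{2}$
$\left(H{\left(221 \right)} + 79410\right) \left(307944 - 128769\right) = \left(\frac{3}{2} + 79410\right) \left(307944 - 128769\right) = \frac{158823}{2} \cdot 179175 = \frac{28457111025}{2}$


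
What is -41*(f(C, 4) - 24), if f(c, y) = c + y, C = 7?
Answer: 533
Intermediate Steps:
-41*(f(C, 4) - 24) = -41*((7 + 4) - 24) = -41*(11 - 24) = -41*(-13) = 533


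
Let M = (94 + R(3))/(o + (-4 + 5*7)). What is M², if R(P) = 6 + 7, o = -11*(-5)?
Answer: 11449/7396 ≈ 1.5480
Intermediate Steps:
o = 55
R(P) = 13
M = 107/86 (M = (94 + 13)/(55 + (-4 + 5*7)) = 107/(55 + (-4 + 35)) = 107/(55 + 31) = 107/86 ≈ 1.2442)
M² = (107/86)² = 11449/7396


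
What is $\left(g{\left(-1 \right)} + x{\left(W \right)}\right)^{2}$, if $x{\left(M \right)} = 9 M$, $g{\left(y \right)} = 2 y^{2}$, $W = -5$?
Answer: $1849$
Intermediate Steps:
$\left(g{\left(-1 \right)} + x{\left(W \right)}\right)^{2} = \left(2 \left(-1\right)^{2} + 9 \left(-5\right)\right)^{2} = \left(2 \cdot 1 - 45\right)^{2} = \left(2 - 45\right)^{2} = \left(-43\right)^{2} = 1849$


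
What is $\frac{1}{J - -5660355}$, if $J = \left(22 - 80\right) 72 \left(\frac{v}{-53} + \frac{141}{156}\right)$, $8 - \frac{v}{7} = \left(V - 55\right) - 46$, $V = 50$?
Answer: $\frac{689}{3919804935} \approx 1.7577 \cdot 10^{-7}$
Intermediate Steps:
$v = 413$ ($v = 56 - 7 \left(\left(50 - 55\right) - 46\right) = 56 - 7 \left(-5 - 46\right) = 56 - -357 = 56 + 357 = 413$)
$J = \frac{19820340}{689}$ ($J = \left(22 - 80\right) 72 \left(\frac{413}{-53} + \frac{141}{156}\right) = \left(-58\right) 72 \left(413 \left(- \frac{1}{53}\right) + 141 \cdot \frac{1}{156}\right) = - 4176 \left(- \frac{413}{53} + \frac{47}{52}\right) = \left(-4176\right) \left(- \frac{18985}{2756}\right) = \frac{19820340}{689} \approx 28767.0$)
$\frac{1}{J - -5660355} = \frac{1}{\frac{19820340}{689} - -5660355} = \frac{1}{\frac{19820340}{689} + 5660355} = \frac{1}{\frac{3919804935}{689}} = \frac{689}{3919804935}$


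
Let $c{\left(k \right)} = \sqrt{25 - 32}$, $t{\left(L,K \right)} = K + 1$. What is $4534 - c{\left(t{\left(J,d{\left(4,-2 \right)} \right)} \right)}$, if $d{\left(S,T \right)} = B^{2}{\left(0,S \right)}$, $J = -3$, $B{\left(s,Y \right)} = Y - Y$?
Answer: $4534 - i \sqrt{7} \approx 4534.0 - 2.6458 i$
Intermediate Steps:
$B{\left(s,Y \right)} = 0$
$d{\left(S,T \right)} = 0$ ($d{\left(S,T \right)} = 0^{2} = 0$)
$t{\left(L,K \right)} = 1 + K$
$c{\left(k \right)} = i \sqrt{7}$ ($c{\left(k \right)} = \sqrt{-7} = i \sqrt{7}$)
$4534 - c{\left(t{\left(J,d{\left(4,-2 \right)} \right)} \right)} = 4534 - i \sqrt{7}$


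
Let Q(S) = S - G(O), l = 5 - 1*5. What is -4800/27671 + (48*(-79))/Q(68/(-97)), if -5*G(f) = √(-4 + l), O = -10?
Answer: 4325490726000/1060048339 + 89197320*I/38309 ≈ 4080.5 + 2328.4*I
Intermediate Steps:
l = 0 (l = 5 - 5 = 0)
G(f) = -2*I/5 (G(f) = -√(-4 + 0)/5 = -2*I/5)
Q(S) = S + 2*I/5 (Q(S) = S - (-2)*I/5 = S + 2*I/5)
-4800/27671 + (48*(-79))/Q(68/(-97)) = -4800/27671 + (48*(-79))/(68/(-97) + 2*I/5) = -4800*1/27671 - 3792/(68*(-1/97) + 2*I/5) = -4800/27671 - 3792*235225*(-68/97 - 2*I/5)/153236 = -4800/27671 - 222993300*(-68/97 - 2*I/5)/38309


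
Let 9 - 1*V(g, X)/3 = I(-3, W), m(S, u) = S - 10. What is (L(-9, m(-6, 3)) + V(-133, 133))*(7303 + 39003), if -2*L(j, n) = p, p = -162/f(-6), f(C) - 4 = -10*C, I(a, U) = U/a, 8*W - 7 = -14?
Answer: 40587209/32 ≈ 1.2684e+6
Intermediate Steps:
W = -7/8 (W = 7/8 + (⅛)*(-14) = 7/8 - 7/4 = -7/8 ≈ -0.87500)
m(S, u) = -10 + S
f(C) = 4 - 10*C
V(g, X) = 209/8 (V(g, X) = 27 - (-21)/(8*(-3)) = 27 - (-21)*(-1)/(8*3) = 27 - 3*7/24 = 27 - 7/8 = 209/8)
p = -81/32 (p = -162/(4 - 10*(-6)) = -162/(4 + 60) = -162/64 = -162*1/64 = -81/32 ≈ -2.5313)
L(j, n) = 81/64 (L(j, n) = -½*(-81/32) = 81/64)
(L(-9, m(-6, 3)) + V(-133, 133))*(7303 + 39003) = (81/64 + 209/8)*(7303 + 39003) = (1753/64)*46306 = 40587209/32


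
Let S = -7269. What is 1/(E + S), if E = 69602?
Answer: 1/62333 ≈ 1.6043e-5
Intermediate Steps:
1/(E + S) = 1/(69602 - 7269) = 1/62333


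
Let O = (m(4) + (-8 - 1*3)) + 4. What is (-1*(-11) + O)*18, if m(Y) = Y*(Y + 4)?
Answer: 648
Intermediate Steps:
m(Y) = Y*(4 + Y)
O = 25 (O = (4*(4 + 4) + (-8 - 1*3)) + 4 = (4*8 + (-8 - 3)) + 4 = (32 - 11) + 4 = 21 + 4 = 25)
(-1*(-11) + O)*18 = (-1*(-11) + 25)*18 = (11 + 25)*18 = 36*18 = 648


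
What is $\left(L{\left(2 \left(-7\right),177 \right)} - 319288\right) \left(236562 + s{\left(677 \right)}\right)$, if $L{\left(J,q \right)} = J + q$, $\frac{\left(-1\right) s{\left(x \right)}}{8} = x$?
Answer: $-73764467250$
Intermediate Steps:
$s{\left(x \right)} = - 8 x$
$\left(L{\left(2 \left(-7\right),177 \right)} - 319288\right) \left(236562 + s{\left(677 \right)}\right) = \left(\left(2 \left(-7\right) + 177\right) - 319288\right) \left(236562 - 5416\right) = \left(\left(-14 + 177\right) - 319288\right) \left(236562 - 5416\right) = \left(163 - 319288\right) 231146 = \left(-319125\right) 231146 = -73764467250$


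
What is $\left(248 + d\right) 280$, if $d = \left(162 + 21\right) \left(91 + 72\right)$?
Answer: $8421560$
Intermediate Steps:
$d = 29829$ ($d = 183 \cdot 163 = 29829$)
$\left(248 + d\right) 280 = \left(248 + 29829\right) 280 = 30077 \cdot 280 = 8421560$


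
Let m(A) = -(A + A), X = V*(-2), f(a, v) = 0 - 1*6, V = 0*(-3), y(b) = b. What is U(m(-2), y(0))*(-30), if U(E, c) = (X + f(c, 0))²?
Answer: -1080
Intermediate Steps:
V = 0
f(a, v) = -6 (f(a, v) = 0 - 6 = -6)
X = 0 (X = 0*(-2) = 0)
m(A) = -2*A
U(E, c) = 36 (U(E, c) = (0 - 6)² = (-6)² = 36)
U(m(-2), y(0))*(-30) = 36*(-30) = -1080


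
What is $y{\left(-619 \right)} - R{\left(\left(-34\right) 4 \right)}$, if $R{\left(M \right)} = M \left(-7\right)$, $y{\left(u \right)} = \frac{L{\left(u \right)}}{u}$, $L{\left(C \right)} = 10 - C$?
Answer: $- \frac{589917}{619} \approx -953.02$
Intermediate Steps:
$y{\left(u \right)} = \frac{10 - u}{u}$
$R{\left(M \right)} = - 7 M$
$y{\left(-619 \right)} - R{\left(\left(-34\right) 4 \right)} = \frac{10 - -619}{-619} - - 7 \left(\left(-34\right) 4\right) = - \frac{10 + 619}{619} - \left(-7\right) \left(-136\right) = \left(- \frac{1}{619}\right) 629 - 952 = - \frac{629}{619} - 952 = - \frac{589917}{619}$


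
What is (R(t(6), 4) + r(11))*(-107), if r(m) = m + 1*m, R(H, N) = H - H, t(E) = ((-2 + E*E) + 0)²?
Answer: -2354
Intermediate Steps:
t(E) = (-2 + E²)² (t(E) = ((-2 + E²) + 0)² = (-2 + E²)²)
R(H, N) = 0
r(m) = 2*m (r(m) = m + m = 2*m)
(R(t(6), 4) + r(11))*(-107) = (0 + 2*11)*(-107) = (0 + 22)*(-107) = 22*(-107) = -2354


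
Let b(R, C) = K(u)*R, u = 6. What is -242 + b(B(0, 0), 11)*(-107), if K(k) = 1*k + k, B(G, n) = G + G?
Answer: -242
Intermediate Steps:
B(G, n) = 2*G
K(k) = 2*k (K(k) = k + k = 2*k)
b(R, C) = 12*R (b(R, C) = (2*6)*R = 12*R)
-242 + b(B(0, 0), 11)*(-107) = -242 + (12*(2*0))*(-107) = -242 + (12*0)*(-107) = -242 + 0*(-107) = -242 + 0 = -242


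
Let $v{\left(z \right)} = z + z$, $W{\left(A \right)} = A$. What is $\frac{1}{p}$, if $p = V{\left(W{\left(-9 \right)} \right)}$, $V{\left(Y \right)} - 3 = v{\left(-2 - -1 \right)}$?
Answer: $1$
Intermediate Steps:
$v{\left(z \right)} = 2 z$
$V{\left(Y \right)} = 1$ ($V{\left(Y \right)} = 3 + 2 \left(-2 - -1\right) = 3 + 2 \left(-2 + 1\right) = 3 + 2 \left(-1\right) = 3 - 2 = 1$)
$p = 1$
$\frac{1}{p} = 1^{-1} = 1$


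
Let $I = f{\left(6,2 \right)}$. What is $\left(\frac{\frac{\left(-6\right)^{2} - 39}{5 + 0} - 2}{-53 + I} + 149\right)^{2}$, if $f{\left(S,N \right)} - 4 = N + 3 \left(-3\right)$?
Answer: $\frac{1741643289}{78400} \approx 22215.0$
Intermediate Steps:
$f{\left(S,N \right)} = -5 + N$ ($f{\left(S,N \right)} = 4 + \left(N + 3 \left(-3\right)\right) = 4 + \left(N - 9\right) = 4 + \left(-9 + N\right) = -5 + N$)
$I = -3$ ($I = -5 + 2 = -3$)
$\left(\frac{\frac{\left(-6\right)^{2} - 39}{5 + 0} - 2}{-53 + I} + 149\right)^{2} = \left(\frac{\frac{\left(-6\right)^{2} - 39}{5 + 0} - 2}{-53 - 3} + 149\right)^{2} = \left(\frac{\frac{36 - 39}{5} - 2}{-56} + 149\right)^{2} = \left(\left(\left(-3\right) \frac{1}{5} - 2\right) \left(- \frac{1}{56}\right) + 149\right)^{2} = \left(\left(- \frac{3}{5} - 2\right) \left(- \frac{1}{56}\right) + 149\right)^{2} = \left(\left(- \frac{13}{5}\right) \left(- \frac{1}{56}\right) + 149\right)^{2} = \left(\frac{13}{280} + 149\right)^{2} = \left(\frac{41733}{280}\right)^{2} = \frac{1741643289}{78400}$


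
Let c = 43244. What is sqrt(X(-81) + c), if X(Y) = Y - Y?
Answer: 2*sqrt(10811) ≈ 207.95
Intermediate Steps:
X(Y) = 0
sqrt(X(-81) + c) = sqrt(0 + 43244) = sqrt(43244) = 2*sqrt(10811)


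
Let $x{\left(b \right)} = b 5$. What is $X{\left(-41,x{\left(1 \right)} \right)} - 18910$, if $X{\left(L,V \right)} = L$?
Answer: $-18951$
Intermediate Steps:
$x{\left(b \right)} = 5 b$
$X{\left(-41,x{\left(1 \right)} \right)} - 18910 = -41 - 18910 = -18951$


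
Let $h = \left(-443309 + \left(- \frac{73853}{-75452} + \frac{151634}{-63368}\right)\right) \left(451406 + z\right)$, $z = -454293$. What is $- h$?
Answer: $- \frac{29419286725748057}{22986742} \approx -1.2798 \cdot 10^{9}$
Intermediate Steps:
$h = \frac{29419286725748057}{22986742}$ ($h = \left(-443309 + \left(- \frac{73853}{-75452} + \frac{151634}{-63368}\right)\right) \left(451406 - 454293\right) = \left(-443309 + \left(\left(-73853\right) \left(- \frac{1}{75452}\right) + 151634 \left(- \frac{1}{63368}\right)\right)\right) \left(-2887\right) = \left(-443309 + \left(\frac{5681}{5804} - \frac{75817}{31684}\right)\right) \left(-2887\right) = \left(-443309 - \frac{32505633}{22986742}\right) \left(-2887\right) = \left(- \frac{10190262114911}{22986742}\right) \left(-2887\right) = \frac{29419286725748057}{22986742} \approx 1.2798 \cdot 10^{9}$)
$- h = \left(-1\right) \frac{29419286725748057}{22986742} = - \frac{29419286725748057}{22986742}$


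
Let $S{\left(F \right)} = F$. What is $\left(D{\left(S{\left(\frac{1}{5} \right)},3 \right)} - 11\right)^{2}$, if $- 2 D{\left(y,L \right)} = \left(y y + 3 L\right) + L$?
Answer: $\frac{724201}{2500} \approx 289.68$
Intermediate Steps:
$D{\left(y,L \right)} = - 2 L - \frac{y^{2}}{2}$ ($D{\left(y,L \right)} = - \frac{\left(y y + 3 L\right) + L}{2} = - \frac{\left(y^{2} + 3 L\right) + L}{2} = - \frac{y^{2} + 4 L}{2} = - 2 L - \frac{y^{2}}{2}$)
$\left(D{\left(S{\left(\frac{1}{5} \right)},3 \right)} - 11\right)^{2} = \left(\left(\left(-2\right) 3 - \frac{\left(\frac{1}{5}\right)^{2}}{2}\right) - 11\right)^{2} = \left(\left(-6 - \frac{1}{2 \cdot 25}\right) - 11\right)^{2} = \left(\left(-6 - \frac{1}{50}\right) - 11\right)^{2} = \left(- \frac{301}{50} - 11\right)^{2} = \left(- \frac{851}{50}\right)^{2} = \frac{724201}{2500}$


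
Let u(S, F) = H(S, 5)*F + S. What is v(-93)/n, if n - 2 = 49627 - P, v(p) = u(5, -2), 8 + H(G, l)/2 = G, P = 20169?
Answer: 17/29460 ≈ 0.00057705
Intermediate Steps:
H(G, l) = -16 + 2*G
u(S, F) = S + F*(-16 + 2*S) (u(S, F) = (-16 + 2*S)*F + S = F*(-16 + 2*S) + S = S + F*(-16 + 2*S))
v(p) = 17 (v(p) = 5 + 2*(-2)*(-8 + 5) = 5 + 2*(-2)*(-3) = 5 + 12 = 17)
n = 29460 (n = 2 + (49627 - 1*20169) = 2 + (49627 - 20169) = 2 + 29458 = 29460)
v(-93)/n = 17/29460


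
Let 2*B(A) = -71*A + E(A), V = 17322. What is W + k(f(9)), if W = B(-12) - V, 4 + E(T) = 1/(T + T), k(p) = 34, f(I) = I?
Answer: -809473/48 ≈ -16864.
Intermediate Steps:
E(T) = -4 + 1/(2*T) (E(T) = -4 + 1/(T + T) = -4 + 1/(2*T))
B(A) = -2 - 71*A/2 + 1/(4*A) (B(A) = (-71*A + (-4 + 1/(2*A)))/2 = (-4 + 1/(2*A) - 71*A)/2 = -2 - 71*A/2 + 1/(4*A))
W = -811105/48 (W = (-2 - 71/2*(-12) + (¼)/(-12)) - 1*17322 = (-2 + 426 + (¼)*(-1/12)) - 17322 = (-2 + 426 - 1/48) - 17322 = 20351/48 - 17322 = -811105/48 ≈ -16898.)
W + k(f(9)) = -811105/48 + 34 = -809473/48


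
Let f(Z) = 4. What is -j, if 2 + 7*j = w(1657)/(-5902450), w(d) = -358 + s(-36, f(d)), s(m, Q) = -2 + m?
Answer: 5902252/20658575 ≈ 0.28570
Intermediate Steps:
w(d) = -396 (w(d) = -358 + (-2 - 36) = -358 - 38 = -396)
j = -5902252/20658575 (j = -2/7 + (-396/(-5902450))/7 = -2/7 + (-396*(-1/5902450))/7 = -2/7 + (⅐)*(198/2951225) = -2/7 + 198/20658575 = -5902252/20658575 ≈ -0.28570)
-j = -1*(-5902252/20658575) = 5902252/20658575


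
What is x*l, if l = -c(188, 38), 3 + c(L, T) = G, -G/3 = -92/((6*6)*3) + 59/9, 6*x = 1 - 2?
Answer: -181/54 ≈ -3.3519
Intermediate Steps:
x = -⅙ (x = (1 - 2)/6 = (⅙)*(-1) = -⅙ ≈ -0.16667)
G = -154/9 (G = -3*(-92/((6*6)*3) + 59/9) = -3*(-92/(36*3) + 59*(⅑)) = -3*(-92/108 + 59/9) = -3*(-92*1/108 + 59/9) = -3*(-23/27 + 59/9) = -3*154/27 = -154/9 ≈ -17.111)
c(L, T) = -181/9 (c(L, T) = -3 - 154/9 = -181/9)
l = 181/9 (l = -1*(-181/9) = 181/9 ≈ 20.111)
x*l = -⅙*181/9 = -181/54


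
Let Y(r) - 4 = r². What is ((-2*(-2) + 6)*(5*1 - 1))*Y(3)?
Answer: 520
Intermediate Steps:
Y(r) = 4 + r²
((-2*(-2) + 6)*(5*1 - 1))*Y(3) = ((-2*(-2) + 6)*(5*1 - 1))*(4 + 3²) = ((4 + 6)*(5 - 1))*(4 + 9) = (10*4)*13 = 40*13 = 520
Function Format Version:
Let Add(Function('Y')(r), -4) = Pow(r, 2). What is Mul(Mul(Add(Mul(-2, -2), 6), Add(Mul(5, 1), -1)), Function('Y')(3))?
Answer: 520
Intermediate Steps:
Function('Y')(r) = Add(4, Pow(r, 2))
Mul(Mul(Add(Mul(-2, -2), 6), Add(Mul(5, 1), -1)), Function('Y')(3)) = Mul(Mul(Add(Mul(-2, -2), 6), Add(Mul(5, 1), -1)), Add(4, Pow(3, 2))) = Mul(Mul(Add(4, 6), Add(5, -1)), Add(4, 9)) = Mul(Mul(10, 4), 13) = Mul(40, 13) = 520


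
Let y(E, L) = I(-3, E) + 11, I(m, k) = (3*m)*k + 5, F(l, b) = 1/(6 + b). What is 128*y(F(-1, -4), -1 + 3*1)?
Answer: 1472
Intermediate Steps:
I(m, k) = 5 + 3*k*m (I(m, k) = 3*k*m + 5 = 5 + 3*k*m)
y(E, L) = 16 - 9*E (y(E, L) = (5 + 3*E*(-3)) + 11 = (5 - 9*E) + 11 = 16 - 9*E)
128*y(F(-1, -4), -1 + 3*1) = 128*(16 - 9/(6 - 4)) = 128*(16 - 9/2) = 128*(23/2) = 1472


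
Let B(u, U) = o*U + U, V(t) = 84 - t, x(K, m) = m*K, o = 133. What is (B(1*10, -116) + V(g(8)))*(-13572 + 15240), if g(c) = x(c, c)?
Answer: -25894032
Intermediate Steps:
x(K, m) = K*m
g(c) = c**2 (g(c) = c*c = c**2)
B(u, U) = 134*U (B(u, U) = 133*U + U = 134*U)
(B(1*10, -116) + V(g(8)))*(-13572 + 15240) = (134*(-116) + (84 - 1*8**2))*(-13572 + 15240) = (-15544 + (84 - 1*64))*1668 = (-15544 + (84 - 64))*1668 = (-15544 + 20)*1668 = -15524*1668 = -25894032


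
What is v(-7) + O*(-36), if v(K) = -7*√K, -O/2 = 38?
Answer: 2736 - 7*I*√7 ≈ 2736.0 - 18.52*I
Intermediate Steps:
O = -76 (O = -2*38 = -76)
v(-7) + O*(-36) = -7*I*√7 - 76*(-36) = -7*I*√7 + 2736 = 2736 - 7*I*√7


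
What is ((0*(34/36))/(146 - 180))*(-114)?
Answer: 0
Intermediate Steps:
((0*(34/36))/(146 - 180))*(-114) = ((0*(34*(1/36)))/(-34))*(-114) = ((0*(17/18))*(-1/34))*(-114) = (0*(-1/34))*(-114) = 0*(-114) = 0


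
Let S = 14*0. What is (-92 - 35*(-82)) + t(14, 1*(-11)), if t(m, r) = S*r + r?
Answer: 2767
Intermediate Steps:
S = 0
t(m, r) = r (t(m, r) = 0*r + r = 0 + r = r)
(-92 - 35*(-82)) + t(14, 1*(-11)) = (-92 - 35*(-82)) + 1*(-11) = (-92 + 2870) - 11 = 2778 - 11 = 2767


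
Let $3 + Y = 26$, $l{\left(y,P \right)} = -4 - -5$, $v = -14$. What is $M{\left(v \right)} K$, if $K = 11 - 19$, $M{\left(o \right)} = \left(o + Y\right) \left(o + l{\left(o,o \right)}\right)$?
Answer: $936$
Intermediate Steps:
$l{\left(y,P \right)} = 1$ ($l{\left(y,P \right)} = -4 + 5 = 1$)
$Y = 23$ ($Y = -3 + 26 = 23$)
$M{\left(o \right)} = \left(1 + o\right) \left(23 + o\right)$ ($M{\left(o \right)} = \left(o + 23\right) \left(o + 1\right) = \left(23 + o\right) \left(1 + o\right) = \left(1 + o\right) \left(23 + o\right)$)
$K = -8$ ($K = 11 - 19 = -8$)
$M{\left(v \right)} K = \left(23 + \left(-14\right)^{2} + 24 \left(-14\right)\right) \left(-8\right) = \left(23 + 196 - 336\right) \left(-8\right) = \left(-117\right) \left(-8\right) = 936$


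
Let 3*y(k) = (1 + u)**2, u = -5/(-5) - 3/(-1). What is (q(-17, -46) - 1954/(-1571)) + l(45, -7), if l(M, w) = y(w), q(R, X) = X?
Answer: -171661/4713 ≈ -36.423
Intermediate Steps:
u = 4 (u = -5*(-1/5) - 3*(-1) = 1 + 3 = 4)
y(k) = 25/3 (y(k) = (1 + 4)**2/3 = (1/3)*5**2 = (1/3)*25 = 25/3)
l(M, w) = 25/3
(q(-17, -46) - 1954/(-1571)) + l(45, -7) = (-46 - 1954/(-1571)) + 25/3 = (-46 - 1954*(-1/1571)) + 25/3 = (-46 + 1954/1571) + 25/3 = -70312/1571 + 25/3 = -171661/4713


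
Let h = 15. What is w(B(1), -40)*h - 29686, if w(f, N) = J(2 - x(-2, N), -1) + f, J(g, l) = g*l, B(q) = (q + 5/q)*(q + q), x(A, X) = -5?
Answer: -29611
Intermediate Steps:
B(q) = 2*q*(q + 5/q) (B(q) = (q + 5/q)*(2*q) = 2*q*(q + 5/q))
w(f, N) = -7 + f (w(f, N) = (2 - 1*(-5))*(-1) + f = (2 + 5)*(-1) + f = 7*(-1) + f = -7 + f)
w(B(1), -40)*h - 29686 = (-7 + (10 + 2*1**2))*15 - 29686 = (-7 + (10 + 2*1))*15 - 29686 = (-7 + (10 + 2))*15 - 29686 = (-7 + 12)*15 - 29686 = 5*15 - 29686 = 75 - 29686 = -29611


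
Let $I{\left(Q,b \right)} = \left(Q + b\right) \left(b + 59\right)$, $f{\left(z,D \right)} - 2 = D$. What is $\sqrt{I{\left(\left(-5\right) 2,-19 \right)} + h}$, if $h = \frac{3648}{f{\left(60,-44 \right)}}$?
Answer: $\frac{2 i \sqrt{15274}}{7} \approx 35.311 i$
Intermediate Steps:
$f{\left(z,D \right)} = 2 + D$
$I{\left(Q,b \right)} = \left(59 + b\right) \left(Q + b\right)$ ($I{\left(Q,b \right)} = \left(Q + b\right) \left(59 + b\right) = \left(59 + b\right) \left(Q + b\right)$)
$h = - \frac{608}{7}$ ($h = \frac{3648}{2 - 44} = \frac{3648}{-42} = 3648 \left(- \frac{1}{42}\right) = - \frac{608}{7} \approx -86.857$)
$\sqrt{I{\left(\left(-5\right) 2,-19 \right)} + h} = \sqrt{\left(\left(-19\right)^{2} + 59 \left(\left(-5\right) 2\right) + 59 \left(-19\right) + \left(-5\right) 2 \left(-19\right)\right) - \frac{608}{7}} = \sqrt{\left(361 + 59 \left(-10\right) - 1121 - -190\right) - \frac{608}{7}} = \sqrt{\left(361 - 590 - 1121 + 190\right) - \frac{608}{7}} = \sqrt{-1160 - \frac{608}{7}} = \sqrt{- \frac{8728}{7}} = \frac{2 i \sqrt{15274}}{7}$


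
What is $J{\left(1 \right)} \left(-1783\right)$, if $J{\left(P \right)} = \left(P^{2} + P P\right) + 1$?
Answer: $-5349$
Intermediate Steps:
$J{\left(P \right)} = 1 + 2 P^{2}$ ($J{\left(P \right)} = \left(P^{2} + P^{2}\right) + 1 = 2 P^{2} + 1 = 1 + 2 P^{2}$)
$J{\left(1 \right)} \left(-1783\right) = \left(1 + 2 \cdot 1^{2}\right) \left(-1783\right) = \left(1 + 2 \cdot 1\right) \left(-1783\right) = \left(1 + 2\right) \left(-1783\right) = 3 \left(-1783\right) = -5349$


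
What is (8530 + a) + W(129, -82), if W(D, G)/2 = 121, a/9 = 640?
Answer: 14532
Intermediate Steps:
a = 5760 (a = 9*640 = 5760)
W(D, G) = 242 (W(D, G) = 2*121 = 242)
(8530 + a) + W(129, -82) = (8530 + 5760) + 242 = 14290 + 242 = 14532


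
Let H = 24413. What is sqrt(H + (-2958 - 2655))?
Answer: 20*sqrt(47) ≈ 137.11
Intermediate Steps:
sqrt(H + (-2958 - 2655)) = sqrt(24413 + (-2958 - 2655)) = sqrt(24413 - 5613) = sqrt(18800) = 20*sqrt(47)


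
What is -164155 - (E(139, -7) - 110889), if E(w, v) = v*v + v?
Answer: -53308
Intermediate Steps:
E(w, v) = v + v**2 (E(w, v) = v**2 + v = v + v**2)
-164155 - (E(139, -7) - 110889) = -164155 - (-7*(1 - 7) - 110889) = -164155 - (-7*(-6) - 110889) = -164155 - (42 - 110889) = -164155 - 1*(-110847) = -164155 + 110847 = -53308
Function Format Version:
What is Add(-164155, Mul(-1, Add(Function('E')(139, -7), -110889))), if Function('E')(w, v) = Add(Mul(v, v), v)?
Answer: -53308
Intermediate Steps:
Function('E')(w, v) = Add(v, Pow(v, 2)) (Function('E')(w, v) = Add(Pow(v, 2), v) = Add(v, Pow(v, 2)))
Add(-164155, Mul(-1, Add(Function('E')(139, -7), -110889))) = Add(-164155, Mul(-1, Add(Mul(-7, Add(1, -7)), -110889))) = Add(-164155, Mul(-1, Add(Mul(-7, -6), -110889))) = Add(-164155, Mul(-1, Add(42, -110889))) = Add(-164155, Mul(-1, -110847)) = Add(-164155, 110847) = -53308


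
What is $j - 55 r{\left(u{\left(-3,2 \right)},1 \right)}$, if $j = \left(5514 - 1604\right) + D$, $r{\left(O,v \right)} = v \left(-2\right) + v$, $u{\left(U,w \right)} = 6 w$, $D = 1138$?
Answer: $5103$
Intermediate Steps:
$r{\left(O,v \right)} = - v$ ($r{\left(O,v \right)} = - 2 v + v = - v$)
$j = 5048$ ($j = \left(5514 - 1604\right) + 1138 = 3910 + 1138 = 5048$)
$j - 55 r{\left(u{\left(-3,2 \right)},1 \right)} = 5048 - 55 \left(\left(-1\right) 1\right) = 5048 - 55 \left(-1\right) = 5048 - -55 = 5048 + 55 = 5103$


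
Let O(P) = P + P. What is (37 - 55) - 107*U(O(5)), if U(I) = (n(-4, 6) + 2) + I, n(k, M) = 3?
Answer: -1623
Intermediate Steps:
O(P) = 2*P
U(I) = 5 + I (U(I) = (3 + 2) + I = 5 + I)
(37 - 55) - 107*U(O(5)) = (37 - 55) - 107*(5 + 2*5) = -18 - 107*(5 + 10) = -18 - 107*15 = -18 - 1605 = -1623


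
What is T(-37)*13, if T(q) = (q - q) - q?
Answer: 481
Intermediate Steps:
T(q) = -q (T(q) = 0 - q = -q)
T(-37)*13 = -1*(-37)*13 = 37*13 = 481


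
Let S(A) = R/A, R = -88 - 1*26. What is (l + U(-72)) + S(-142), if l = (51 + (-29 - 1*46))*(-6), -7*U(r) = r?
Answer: 77079/497 ≈ 155.09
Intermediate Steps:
R = -114 (R = -88 - 26 = -114)
U(r) = -r/7
S(A) = -114/A
l = 144 (l = (51 + (-29 - 46))*(-6) = (51 - 75)*(-6) = -24*(-6) = 144)
(l + U(-72)) + S(-142) = (144 - ⅐*(-72)) - 114/(-142) = (144 + 72/7) - 114*(-1/142) = 1080/7 + 57/71 = 77079/497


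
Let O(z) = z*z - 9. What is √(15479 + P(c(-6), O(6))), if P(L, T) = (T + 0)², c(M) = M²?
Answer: 4*√1013 ≈ 127.31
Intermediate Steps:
O(z) = -9 + z² (O(z) = z² - 9 = -9 + z²)
P(L, T) = T²
√(15479 + P(c(-6), O(6))) = √(15479 + (-9 + 6²)²) = √(15479 + (-9 + 36)²) = √(15479 + 27²) = √(15479 + 729) = √16208 = 4*√1013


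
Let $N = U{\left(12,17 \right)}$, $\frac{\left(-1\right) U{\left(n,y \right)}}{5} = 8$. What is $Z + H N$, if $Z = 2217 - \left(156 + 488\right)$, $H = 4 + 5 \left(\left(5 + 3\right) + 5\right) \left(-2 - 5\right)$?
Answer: $19613$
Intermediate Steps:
$U{\left(n,y \right)} = -40$ ($U{\left(n,y \right)} = \left(-5\right) 8 = -40$)
$H = -451$ ($H = 4 + 5 \left(8 + 5\right) \left(-7\right) = 4 + 5 \cdot 13 \left(-7\right) = 4 + 5 \left(-91\right) = 4 - 455 = -451$)
$N = -40$
$Z = 1573$ ($Z = 2217 - 644 = 1573$)
$Z + H N = 1573 - -18040 = 1573 + 18040 = 19613$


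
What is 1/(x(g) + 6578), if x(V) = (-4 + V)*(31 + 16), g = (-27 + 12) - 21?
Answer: 1/4698 ≈ 0.00021286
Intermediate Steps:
g = -36 (g = -15 - 21 = -36)
x(V) = -188 + 47*V (x(V) = (-4 + V)*47 = -188 + 47*V)
1/(x(g) + 6578) = 1/((-188 + 47*(-36)) + 6578) = 1/((-188 - 1692) + 6578) = 1/(-1880 + 6578) = 1/4698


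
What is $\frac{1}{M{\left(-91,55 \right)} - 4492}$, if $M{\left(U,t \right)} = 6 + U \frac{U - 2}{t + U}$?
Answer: $- \frac{12}{56653} \approx -0.00021182$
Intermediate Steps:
$M{\left(U,t \right)} = 6 + \frac{U \left(-2 + U\right)}{U + t}$ ($M{\left(U,t \right)} = 6 + U \frac{-2 + U}{U + t} = 6 + \frac{U \left(-2 + U\right)}{U + t}$)
$\frac{1}{M{\left(-91,55 \right)} - 4492} = \frac{1}{\frac{\left(-91\right)^{2} + 4 \left(-91\right) + 6 \cdot 55}{-91 + 55} - 4492} = \frac{1}{\frac{8281 - 364 + 330}{-36} - 4492} = \frac{1}{\left(- \frac{1}{36}\right) 8247 - 4492} = \frac{1}{- \frac{2749}{12} - 4492} = \frac{1}{- \frac{56653}{12}} = - \frac{12}{56653}$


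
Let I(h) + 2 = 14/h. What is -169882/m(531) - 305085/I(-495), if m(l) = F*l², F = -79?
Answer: 3363893283803453/22364018676 ≈ 1.5042e+5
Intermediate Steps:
m(l) = -79*l²
I(h) = -2 + 14/h
-169882/m(531) - 305085/I(-495) = -169882/((-79*531²)) - 305085/(-2 + 14/(-495)) = -169882/((-79*281961)) - 305085/(-2 + 14*(-1/495)) = -169882/(-22274919) - 305085/(-2 - 14/495) = -169882*(-1/22274919) - 305085/(-1004/495) = 169882/22274919 - 305085*(-495/1004) = 169882/22274919 + 151017075/1004 = 3363893283803453/22364018676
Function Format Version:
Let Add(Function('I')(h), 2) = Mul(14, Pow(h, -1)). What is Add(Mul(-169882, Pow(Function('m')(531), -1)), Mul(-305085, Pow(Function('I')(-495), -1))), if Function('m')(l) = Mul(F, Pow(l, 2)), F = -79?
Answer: Rational(3363893283803453, 22364018676) ≈ 1.5042e+5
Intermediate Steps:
Function('m')(l) = Mul(-79, Pow(l, 2))
Function('I')(h) = Add(-2, Mul(14, Pow(h, -1)))
Add(Mul(-169882, Pow(Function('m')(531), -1)), Mul(-305085, Pow(Function('I')(-495), -1))) = Add(Mul(-169882, Pow(Mul(-79, Pow(531, 2)), -1)), Mul(-305085, Pow(Add(-2, Mul(14, Pow(-495, -1))), -1))) = Add(Mul(-169882, Pow(Mul(-79, 281961), -1)), Mul(-305085, Pow(Add(-2, Mul(14, Rational(-1, 495))), -1))) = Add(Mul(-169882, Pow(-22274919, -1)), Mul(-305085, Pow(Add(-2, Rational(-14, 495)), -1))) = Add(Mul(-169882, Rational(-1, 22274919)), Mul(-305085, Pow(Rational(-1004, 495), -1))) = Add(Rational(169882, 22274919), Mul(-305085, Rational(-495, 1004))) = Add(Rational(169882, 22274919), Rational(151017075, 1004)) = Rational(3363893283803453, 22364018676)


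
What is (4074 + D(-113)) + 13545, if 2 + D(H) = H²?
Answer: 30386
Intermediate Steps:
D(H) = -2 + H²
(4074 + D(-113)) + 13545 = (4074 + (-2 + (-113)²)) + 13545 = (4074 + (-2 + 12769)) + 13545 = (4074 + 12767) + 13545 = 16841 + 13545 = 30386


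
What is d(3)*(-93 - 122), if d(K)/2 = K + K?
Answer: -2580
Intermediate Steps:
d(K) = 4*K (d(K) = 2*(K + K) = 2*(2*K) = 4*K)
d(3)*(-93 - 122) = (4*3)*(-93 - 122) = 12*(-215) = -2580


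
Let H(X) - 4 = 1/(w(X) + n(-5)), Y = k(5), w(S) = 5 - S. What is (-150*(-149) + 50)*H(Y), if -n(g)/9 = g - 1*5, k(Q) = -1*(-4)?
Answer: 1168000/13 ≈ 89846.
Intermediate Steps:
k(Q) = 4
n(g) = 45 - 9*g (n(g) = -9*(g - 1*5) = -9*(g - 5) = -9*(-5 + g) = 45 - 9*g)
Y = 4
H(X) = 4 + 1/(95 - X) (H(X) = 4 + 1/((5 - X) + (45 - 9*(-5))) = 4 + 1/((5 - X) + (45 + 45)) = 4 + 1/((5 - X) + 90) = 4 + 1/(95 - X))
(-150*(-149) + 50)*H(Y) = (-150*(-149) + 50)*((-381 + 4*4)/(-95 + 4)) = (22350 + 50)*((-381 + 16)/(-91)) = 22400*(-1/91*(-365)) = 22400*(365/91) = 1168000/13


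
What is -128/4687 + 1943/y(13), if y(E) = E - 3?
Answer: 9105561/46870 ≈ 194.27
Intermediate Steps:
y(E) = -3 + E
-128/4687 + 1943/y(13) = -128/4687 + 1943/(-3 + 13) = -128*1/4687 + 1943/10 = -128/4687 + 1943*(⅒) = -128/4687 + 1943/10 = 9105561/46870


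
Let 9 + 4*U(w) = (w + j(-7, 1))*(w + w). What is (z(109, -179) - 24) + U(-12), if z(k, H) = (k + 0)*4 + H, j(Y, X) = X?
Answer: 1187/4 ≈ 296.75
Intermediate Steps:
z(k, H) = H + 4*k (z(k, H) = k*4 + H = 4*k + H = H + 4*k)
U(w) = -9/4 + w*(1 + w)/2 (U(w) = -9/4 + ((w + 1)*(w + w))/4 = -9/4 + ((1 + w)*(2*w))/4 = -9/4 + (2*w*(1 + w))/4 = -9/4 + w*(1 + w)/2)
(z(109, -179) - 24) + U(-12) = ((-179 + 4*109) - 24) + (-9/4 + (½)*(-12) + (½)*(-12)²) = ((-179 + 436) - 24) + (-9/4 - 6 + (½)*144) = (257 - 24) + (-9/4 - 6 + 72) = 233 + 255/4 = 1187/4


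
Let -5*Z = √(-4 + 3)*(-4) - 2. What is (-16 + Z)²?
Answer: 6068/25 - 624*I/25 ≈ 242.72 - 24.96*I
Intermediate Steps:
Z = ⅖ + 4*I/5 (Z = -(√(-4 + 3)*(-4) - 2)/5 = -(√(-1)*(-4) - 2)/5 = -(I*(-4) - 2)/5 = -(-4*I - 2)/5 = -(-2 - 4*I)/5 = ⅖ + 4*I/5 ≈ 0.4 + 0.8*I)
(-16 + Z)² = (-16 + (⅖ + 4*I/5))² = (-78/5 + 4*I/5)²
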